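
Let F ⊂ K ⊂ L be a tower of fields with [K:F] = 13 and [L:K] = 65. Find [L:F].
[L:F] = 845

The tower law says that for any tower of field extensions F ⊂ K ⊂ L with finite degrees, [L:F] = [L:K] · [K:F]. Here this gives [L:F] = 65 · 13 = 845.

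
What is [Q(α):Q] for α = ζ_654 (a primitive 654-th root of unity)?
[Q(α):Q] = 216

The minimal polynomial of ζ_654 over Q is the 654-th cyclotomic polynomial Φ_654(x), which is irreducible over Q and has degree φ(654) = 216. Hence [Q(α):Q] = φ(654) = 216.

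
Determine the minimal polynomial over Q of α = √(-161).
m_α(x) = x^2 + 161

α satisfies α^2 + 161 = 0, so x^2 + 161 annihilates α. Since d = -161 is squarefree and ≠ 1, it is not a perfect square in Q, so x^2 + 161 has no rational root and is therefore irreducible over Q (a degree-2 polynomial over a field is irreducible iff it has no root). Hence m_α(x) = x^2 + 161.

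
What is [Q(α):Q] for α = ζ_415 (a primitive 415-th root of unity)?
[Q(α):Q] = 328

The minimal polynomial of ζ_415 over Q is the 415-th cyclotomic polynomial Φ_415(x), which is irreducible over Q and has degree φ(415) = 328. Hence [Q(α):Q] = φ(415) = 328.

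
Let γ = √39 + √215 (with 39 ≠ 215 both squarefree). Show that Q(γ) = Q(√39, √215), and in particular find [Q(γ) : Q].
[Q(γ) : Q] = 4 (equivalently, Q(γ) = Q(√39, √215))

Obviously Q(γ) ⊆ Q(√39, √215), and [Q(√39, √215):Q] = 4 (since 39, 215 are distinct squarefree integers > 1 with 8385 not a perfect square). To show equality we compute the minimal polynomial of γ. From γ = √39 + √215: γ^2 = 39 + 2√(8385) + 215 = 254 + 2√(8385), so γ^2 - 254 = 2√(8385); squaring, (γ^2 - 254)^2 = 4·8385, i.e. γ^4 - 508γ^2 + 64516 - 33540 = 0, i.e. γ^4 - 508γ^2 + 30976 = 0. So γ is a root of x^4 - 508x^2 + 30976. This polynomial is irreducible over Q: it has no rational root (each ±√39 ± √215 is irrational), and any factorization into two quadratics over Q would force √(8385) ∈ Q (pairing opposite roots) or √39, √215 ∈ Q (other pairings), all impossible. Hence [Q(γ):Q] = 4 = [Q(√39, √215):Q], so Q(γ) = Q(√39, √215).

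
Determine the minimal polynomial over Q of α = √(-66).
m_α(x) = x^2 + 66

α satisfies α^2 + 66 = 0, so x^2 + 66 annihilates α. Since d = -66 is squarefree and ≠ 1, it is not a perfect square in Q, so x^2 + 66 has no rational root and is therefore irreducible over Q (a degree-2 polynomial over a field is irreducible iff it has no root). Hence m_α(x) = x^2 + 66.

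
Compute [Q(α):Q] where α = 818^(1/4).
[Q(α):Q] = 4

α is a root of x^4 - 818. By Eisenstein's criterion at the prime p = 2 (which divides the constant term 818 but p^2 = 4 does not, since 818 is squarefree), x^4 - 818 is irreducible over Q. Hence [Q(α):Q] = 4.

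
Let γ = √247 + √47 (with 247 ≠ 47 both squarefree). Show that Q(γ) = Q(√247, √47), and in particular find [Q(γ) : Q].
[Q(γ) : Q] = 4 (equivalently, Q(γ) = Q(√247, √47))

Obviously Q(γ) ⊆ Q(√247, √47), and [Q(√247, √47):Q] = 4 (since 247, 47 are distinct squarefree integers > 1 with 11609 not a perfect square). To show equality we compute the minimal polynomial of γ. From γ = √247 + √47: γ^2 = 247 + 2√(11609) + 47 = 294 + 2√(11609), so γ^2 - 294 = 2√(11609); squaring, (γ^2 - 294)^2 = 4·11609, i.e. γ^4 - 588γ^2 + 86436 - 46436 = 0, i.e. γ^4 - 588γ^2 + 40000 = 0. So γ is a root of x^4 - 588x^2 + 40000. This polynomial is irreducible over Q: it has no rational root (each ±√247 ± √47 is irrational), and any factorization into two quadratics over Q would force √(11609) ∈ Q (pairing opposite roots) or √247, √47 ∈ Q (other pairings), all impossible. Hence [Q(γ):Q] = 4 = [Q(√247, √47):Q], so Q(γ) = Q(√247, √47).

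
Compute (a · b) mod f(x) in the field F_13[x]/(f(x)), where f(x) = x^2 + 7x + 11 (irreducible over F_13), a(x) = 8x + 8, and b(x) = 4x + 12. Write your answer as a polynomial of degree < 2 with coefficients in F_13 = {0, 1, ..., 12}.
a · b ≡ 8x + 4 (mod f(x))

Multiply in F_13[x]: a(x)·b(x) = (8x + 8)·(4x + 12) = 6x^2 + 11x + 5. This has degree ≥ 2, so divide by f(x) over F_13: 6x^2 + 11x + 5 = (6)·(x^2 + 7x + 11) + (8x + 4). Hence a·b ≡ 8x + 4 (mod f). (F_13[x]/(f) is a field with 13^2 = 169 elements since f is irreducible of degree 2.)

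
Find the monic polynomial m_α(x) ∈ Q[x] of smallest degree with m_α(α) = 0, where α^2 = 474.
m_α(x) = x^2 - 474

α satisfies α^2 - 474 = 0, so x^2 - 474 annihilates α. Since d = 474 is squarefree and ≠ 1, it is not a perfect square in Q, so x^2 - 474 has no rational root and is therefore irreducible over Q (a degree-2 polynomial over a field is irreducible iff it has no root). Hence m_α(x) = x^2 - 474.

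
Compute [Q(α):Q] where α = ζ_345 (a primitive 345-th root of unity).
[Q(α):Q] = 176

The minimal polynomial of ζ_345 over Q is the 345-th cyclotomic polynomial Φ_345(x), which is irreducible over Q and has degree φ(345) = 176. Hence [Q(α):Q] = φ(345) = 176.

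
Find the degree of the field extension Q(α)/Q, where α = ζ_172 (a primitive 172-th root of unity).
[Q(α):Q] = 84

The minimal polynomial of ζ_172 over Q is the 172-th cyclotomic polynomial Φ_172(x), which is irreducible over Q and has degree φ(172) = 84. Hence [Q(α):Q] = φ(172) = 84.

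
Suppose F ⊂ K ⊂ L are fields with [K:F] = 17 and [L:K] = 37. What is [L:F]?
[L:F] = 629

The tower law says that for any tower of field extensions F ⊂ K ⊂ L with finite degrees, [L:F] = [L:K] · [K:F]. Here this gives [L:F] = 37 · 17 = 629.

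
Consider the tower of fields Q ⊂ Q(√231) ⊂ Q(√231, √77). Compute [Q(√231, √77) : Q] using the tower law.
[Q(√231, √77) : Q] = 4

[Q(√231):Q] = 2 (min poly x^2 - 231, irreducible since 231 is squarefree > 1). For the top step, suppose √77 ∈ Q(√231), say √77 = c + d√231 with c, d ∈ Q. Squaring: 77 = c^2 + 231d^2 + 2cd√231. Since √231 ∉ Q this forces 2cd = 0. If d = 0 then √77 = c ∈ Q, contradicting 77 squarefree > 1. If c = 0 then 77 = 231d^2, so 231·77 = (231d)^2 is a perfect square in Q — but 231·77 = 17787 is not a perfect square (since 231 and 77 are distinct squarefree integers). Contradiction. Hence √77 ∉ Q(√231), so x^2 - 77 stays irreducible over Q(√231) and [Q(√231, √77) : Q(√231)] = 2. By the tower law, [Q(√231, √77) : Q] = 2 · 2 = 4.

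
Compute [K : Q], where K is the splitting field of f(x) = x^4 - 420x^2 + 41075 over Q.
[K : Q] = 4

Solving the quadratic in x^2: x^2 = (420 ± √(420^2 - 4·41075))/2 = (420 ± √12100)/2 = (420 ± 110)/2, giving x^2 = 265 or x^2 = 155. So f(x) = (x^2 - 265)(x^2 - 155) and the roots of f are ±√265, ±√155. Hence the splitting field is K = Q(√265, √155). Since 265 and 155 are distinct squarefree integers > 1, their product 41075 is not a perfect square, so √155 ∉ Q(√265). By the tower law [K:Q] = [Q(√265,√155):Q(√265)] · [Q(√265):Q] = 2 · 2 = 4.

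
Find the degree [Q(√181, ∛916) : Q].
[Q(√181, ∛916) : Q] = 6

Let L = Q(√181, ∛916). Since Q(√181) ⊂ L and [Q(√181):Q] = 2, the tower law gives 2 | [L:Q]. Likewise Q(∛916) ⊂ L with [Q(∛916):Q] = 3 (because 916 is not a perfect cube), so 3 | [L:Q]. As gcd(2,3) = 1, [L:Q] is divisible by 6. Conversely L is generated over Q by √181 and ∛916, so [L:Q] ≤ 2·3 = 6. Therefore [Q(√181, ∛916) : Q] = 6.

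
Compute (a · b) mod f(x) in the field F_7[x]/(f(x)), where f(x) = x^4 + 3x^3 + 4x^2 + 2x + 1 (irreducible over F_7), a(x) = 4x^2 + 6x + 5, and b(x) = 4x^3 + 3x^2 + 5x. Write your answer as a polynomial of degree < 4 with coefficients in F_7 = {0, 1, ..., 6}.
a · b ≡ 2x^3 + 5x^2 + 5x + 5 (mod f(x))

Multiply in F_7[x]: a(x)·b(x) = (4x^2 + 6x + 5)·(4x^3 + 3x^2 + 5x) = 2x^5 + x^4 + 2x^3 + 3x^2 + 4x. This has degree ≥ 4, so divide by f(x) over F_7: 2x^5 + x^4 + 2x^3 + 3x^2 + 4x = (2x + 2)·(x^4 + 3x^3 + 4x^2 + 2x + 1) + (2x^3 + 5x^2 + 5x + 5). Hence a·b ≡ 2x^3 + 5x^2 + 5x + 5 (mod f). (F_7[x]/(f) is a field with 7^4 = 2401 elements since f is irreducible of degree 4.)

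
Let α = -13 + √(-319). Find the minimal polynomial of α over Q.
m_α(x) = x^2 + 26x + 488

From α + 13 = √(-319), squaring gives (α + 13)^2 = -319, i.e. α^2 + 26α + 169 = -319, so α^2 + 26α + 488 = 0. The discriminant of x^2 + 26x + 488 is (26)^2 - 4·(488) = 676 - 1952 = -1276, and 4·(-319) is not a perfect square in Q since -319 is squarefree and ≠ 1. Hence x^2 + 26x + 488 is irreducible over Q and is the minimal polynomial of α.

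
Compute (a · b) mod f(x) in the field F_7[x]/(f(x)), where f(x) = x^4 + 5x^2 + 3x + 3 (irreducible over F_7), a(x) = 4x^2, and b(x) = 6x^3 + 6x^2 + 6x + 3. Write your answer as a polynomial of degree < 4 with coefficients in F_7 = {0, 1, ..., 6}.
a · b ≡ 2x^3 + 2x^2 + 3x + 5 (mod f(x))

Multiply in F_7[x]: a(x)·b(x) = (4x^2)·(6x^3 + 6x^2 + 6x + 3) = 3x^5 + 3x^4 + 3x^3 + 5x^2. This has degree ≥ 4, so divide by f(x) over F_7: 3x^5 + 3x^4 + 3x^3 + 5x^2 = (3x + 3)·(x^4 + 5x^2 + 3x + 3) + (2x^3 + 2x^2 + 3x + 5). Hence a·b ≡ 2x^3 + 2x^2 + 3x + 5 (mod f). (F_7[x]/(f) is a field with 7^4 = 2401 elements since f is irreducible of degree 4.)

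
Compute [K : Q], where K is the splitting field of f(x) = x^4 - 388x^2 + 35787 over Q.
[K : Q] = 4

Solving the quadratic in x^2: x^2 = (388 ± √(388^2 - 4·35787))/2 = (388 ± √7396)/2 = (388 ± 86)/2, giving x^2 = 151 or x^2 = 237. So f(x) = (x^2 - 151)(x^2 - 237) and the roots of f are ±√151, ±√237. Hence the splitting field is K = Q(√151, √237). Since 151 and 237 are distinct squarefree integers > 1, their product 35787 is not a perfect square, so √237 ∉ Q(√151). By the tower law [K:Q] = [Q(√151,√237):Q(√151)] · [Q(√151):Q] = 2 · 2 = 4.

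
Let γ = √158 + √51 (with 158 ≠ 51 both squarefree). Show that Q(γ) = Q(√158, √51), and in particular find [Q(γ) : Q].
[Q(γ) : Q] = 4 (equivalently, Q(γ) = Q(√158, √51))

Obviously Q(γ) ⊆ Q(√158, √51), and [Q(√158, √51):Q] = 4 (since 158, 51 are distinct squarefree integers > 1 with 8058 not a perfect square). To show equality we compute the minimal polynomial of γ. From γ = √158 + √51: γ^2 = 158 + 2√(8058) + 51 = 209 + 2√(8058), so γ^2 - 209 = 2√(8058); squaring, (γ^2 - 209)^2 = 4·8058, i.e. γ^4 - 418γ^2 + 43681 - 32232 = 0, i.e. γ^4 - 418γ^2 + 11449 = 0. So γ is a root of x^4 - 418x^2 + 11449. This polynomial is irreducible over Q: it has no rational root (each ±√158 ± √51 is irrational), and any factorization into two quadratics over Q would force √(8058) ∈ Q (pairing opposite roots) or √158, √51 ∈ Q (other pairings), all impossible. Hence [Q(γ):Q] = 4 = [Q(√158, √51):Q], so Q(γ) = Q(√158, √51).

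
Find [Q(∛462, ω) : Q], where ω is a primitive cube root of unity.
[Q(∛462, ω) : Q] = 6

[Q(∛462):Q] = 3 (min poly x^3 - 462, irreducible since 462 is not a perfect cube). [Q(ω):Q] = 2 (min poly x^2 + x + 1). Since Q(∛462) ⊂ R and ω ∉ R, we have ω ∉ Q(∛462), so x^2 + x + 1 remains irreducible over Q(∛462) and [Q(∛462, ω) : Q(∛462)] = 2. By the tower law, [Q(∛462, ω) : Q] = 3 · 2 = 6. (In fact Q(∛462, ω) is the splitting field of x^3 - 462 over Q.)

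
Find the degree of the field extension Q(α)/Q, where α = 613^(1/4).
[Q(α):Q] = 4

α is a root of x^4 - 613. By Eisenstein's criterion at the prime p = 613 (which divides the constant term 613 but p^2 = 375769 does not, since 613 is squarefree), x^4 - 613 is irreducible over Q. Hence [Q(α):Q] = 4.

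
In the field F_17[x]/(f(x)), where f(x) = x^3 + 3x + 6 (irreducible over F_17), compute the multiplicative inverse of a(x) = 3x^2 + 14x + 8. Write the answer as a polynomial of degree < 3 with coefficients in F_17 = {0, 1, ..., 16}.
a(x)^(-1) ≡ 3x^2 + x + 2 (mod f(x))

Since f is irreducible over F_17, F_17[x]/(f) is a field and a(x) ≠ 0 has an inverse. Apply the extended Euclidean algorithm to f(x) and a(x) in F_17[x]: f(x) = (6x + 6)·a(x) + (7x + 9);  a(x) = (15x + 7)·(7x + 9) + (13). The last nonzero remainder is the constant 13 = gcd(f, a) in F_17. Back-substituting through the division chain expresses 13 = s(x)·a(x) + t(x)·f(x) with s(x) ≡ 5x^2 + 13x + 9 (mod f), so (5x^2 + 13x + 9)·a(x) ≡ 13 (mod f). Multiplying by 13^(-1) ≡ 4 in F_17 gives a(x)^(-1) ≡ 4·(5x^2 + 13x + 9) ≡ 3x^2 + x + 2 (mod f). Check: (3x^2 + 14x + 8)·(3x^2 + x + 2) = 9x^4 + 11x^3 + 10x^2 + 2x + 16 ≡ 1 (mod x^3 + 3x + 6).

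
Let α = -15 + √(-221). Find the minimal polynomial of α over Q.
m_α(x) = x^2 + 30x + 446

From α + 15 = √(-221), squaring gives (α + 15)^2 = -221, i.e. α^2 + 30α + 225 = -221, so α^2 + 30α + 446 = 0. The discriminant of x^2 + 30x + 446 is (30)^2 - 4·(446) = 900 - 1784 = -884, and 4·(-221) is not a perfect square in Q since -221 is squarefree and ≠ 1. Hence x^2 + 30x + 446 is irreducible over Q and is the minimal polynomial of α.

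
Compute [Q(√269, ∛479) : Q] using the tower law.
[Q(√269, ∛479) : Q] = 6

Let L = Q(√269, ∛479). Since Q(√269) ⊂ L and [Q(√269):Q] = 2, the tower law gives 2 | [L:Q]. Likewise Q(∛479) ⊂ L with [Q(∛479):Q] = 3 (because 479 is not a perfect cube), so 3 | [L:Q]. As gcd(2,3) = 1, [L:Q] is divisible by 6. Conversely L is generated over Q by √269 and ∛479, so [L:Q] ≤ 2·3 = 6. Therefore [Q(√269, ∛479) : Q] = 6.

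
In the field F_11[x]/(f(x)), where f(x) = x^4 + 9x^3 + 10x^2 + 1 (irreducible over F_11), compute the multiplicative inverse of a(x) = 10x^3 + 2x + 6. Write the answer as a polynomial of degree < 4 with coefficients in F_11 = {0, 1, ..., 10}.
a(x)^(-1) ≡ 7x^3 + 7x^2 + 8x + 4 (mod f(x))

Since f is irreducible over F_11, F_11[x]/(f) is a field and a(x) ≠ 0 has an inverse. Apply the extended Euclidean algorithm to f(x) and a(x) in F_11[x]: f(x) = (10x + 2)·a(x) + (x^2 + 2x);  a(x) = (10x + 2)·(x^2 + 2x) + (9x + 6);  (x^2 + 2x) = (5x + 3)·(9x + 6) + (4). The last nonzero remainder is the constant 4 = gcd(f, a) in F_11. Back-substituting through the division chain expresses 4 = s(x)·a(x) + t(x)·f(x) with s(x) ≡ 6x^3 + 6x^2 + 10x + 5 (mod f), so (6x^3 + 6x^2 + 10x + 5)·a(x) ≡ 4 (mod f). Multiplying by 4^(-1) ≡ 3 in F_11 gives a(x)^(-1) ≡ 3·(6x^3 + 6x^2 + 10x + 5) ≡ 7x^3 + 7x^2 + 8x + 4 (mod f). Check: (10x^3 + 2x + 6)·(7x^3 + 7x^2 + 8x + 4) = 4x^6 + 4x^5 + 6x^4 + 8x^3 + 3x^2 + x + 2 ≡ 1 (mod x^4 + 9x^3 + 10x^2 + 1).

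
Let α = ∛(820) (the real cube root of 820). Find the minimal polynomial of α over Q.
m_α(x) = x^3 - 820

α satisfies α^3 = 820, so x^3 - 820 annihilates α. By the rational root test, a rational root p/q (in lowest terms) of x^3 - 820 would satisfy p^3 = 820 q^3, forcing q = 1 and p^3 = 820; but 820 is not a perfect cube, contradiction. A monic cubic over Q with no rational root is irreducible (any nontrivial factorization would include a linear factor). Hence x^3 - 820 is the minimal polynomial of α, and in particular [Q(α):Q] = 3.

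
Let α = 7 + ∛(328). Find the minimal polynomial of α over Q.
m_α(x) = x^3 - 21x^2 + 147x - 671

Set β = α - 7 = ∛(328), so β^3 = 328. Then (α - 7)^3 - 328 = 0, i.e. α is a root of g(x) = (x - 7)^3 - 328 = x^3 - 21x^2 + 147x - 671. Since g(x) = h(x - 7) where h(x) = x^3 - 328, and h is irreducible over Q (because 328 is not a perfect cube, so h has no rational root, and a monic cubic with no rational root is irreducible), g is also irreducible (irreducibility is preserved under the substitution x → x - 7). Hence m_α(x) = x^3 - 21x^2 + 147x - 671.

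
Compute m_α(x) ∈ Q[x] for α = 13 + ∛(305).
m_α(x) = x^3 - 39x^2 + 507x - 2502

Set β = α - 13 = ∛(305), so β^3 = 305. Then (α - 13)^3 - 305 = 0, i.e. α is a root of g(x) = (x - 13)^3 - 305 = x^3 - 39x^2 + 507x - 2502. Since g(x) = h(x - 13) where h(x) = x^3 - 305, and h is irreducible over Q (because 305 is not a perfect cube, so h has no rational root, and a monic cubic with no rational root is irreducible), g is also irreducible (irreducibility is preserved under the substitution x → x - 13). Hence m_α(x) = x^3 - 39x^2 + 507x - 2502.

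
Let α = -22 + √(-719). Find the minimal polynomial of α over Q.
m_α(x) = x^2 + 44x + 1203

From α + 22 = √(-719), squaring gives (α + 22)^2 = -719, i.e. α^2 + 44α + 484 = -719, so α^2 + 44α + 1203 = 0. The discriminant of x^2 + 44x + 1203 is (44)^2 - 4·(1203) = 1936 - 4812 = -2876, and 4·(-719) is not a perfect square in Q since -719 is squarefree and ≠ 1. Hence x^2 + 44x + 1203 is irreducible over Q and is the minimal polynomial of α.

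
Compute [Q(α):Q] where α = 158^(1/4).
[Q(α):Q] = 4

α is a root of x^4 - 158. By Eisenstein's criterion at the prime p = 2 (which divides the constant term 158 but p^2 = 4 does not, since 158 is squarefree), x^4 - 158 is irreducible over Q. Hence [Q(α):Q] = 4.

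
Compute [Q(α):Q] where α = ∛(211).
[Q(α):Q] = 3

The minimal polynomial of α is x^3 - 211, irreducible over Q since 211 is not a perfect cube (so x^3 - 211 has no rational root). Hence [Q(α):Q] = deg(m_α) = 3.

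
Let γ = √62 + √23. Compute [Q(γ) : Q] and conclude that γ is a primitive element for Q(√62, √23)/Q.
[Q(γ) : Q] = 4 (equivalently, Q(γ) = Q(√62, √23))

Obviously Q(γ) ⊆ Q(√62, √23), and [Q(√62, √23):Q] = 4 (since 62, 23 are distinct squarefree integers > 1 with 1426 not a perfect square). To show equality we compute the minimal polynomial of γ. From γ = √62 + √23: γ^2 = 62 + 2√(1426) + 23 = 85 + 2√(1426), so γ^2 - 85 = 2√(1426); squaring, (γ^2 - 85)^2 = 4·1426, i.e. γ^4 - 170γ^2 + 7225 - 5704 = 0, i.e. γ^4 - 170γ^2 + 1521 = 0. So γ is a root of x^4 - 170x^2 + 1521. This polynomial is irreducible over Q: it has no rational root (each ±√62 ± √23 is irrational), and any factorization into two quadratics over Q would force √(1426) ∈ Q (pairing opposite roots) or √62, √23 ∈ Q (other pairings), all impossible. Hence [Q(γ):Q] = 4 = [Q(√62, √23):Q], so Q(γ) = Q(√62, √23).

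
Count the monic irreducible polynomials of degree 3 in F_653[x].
There are 92814808 monic irreducible polynomials of degree 3 over F_653

Each element of F_{653^3} that lies in no proper subfield is a root of exactly one monic irreducible of degree 3 over F_653, and each such polynomial has 3 distinct roots in F_{653^3}. By Möbius inversion the count is N_653(3) = (1/3) Σ_{d|3} μ(3/d) · 653^d = (1/3)(μ(3)·653^1 + μ(1)·653^3) = 278444424/3 = 92814808.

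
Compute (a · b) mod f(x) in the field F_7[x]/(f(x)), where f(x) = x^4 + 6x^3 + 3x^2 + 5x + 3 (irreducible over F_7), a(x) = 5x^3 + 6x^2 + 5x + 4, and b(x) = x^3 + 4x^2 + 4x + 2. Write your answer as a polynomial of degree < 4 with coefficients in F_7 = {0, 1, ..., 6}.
a · b ≡ 5x^3 + 5x^2 + 2 (mod f(x))

Multiply in F_7[x]: a(x)·b(x) = (5x^3 + 6x^2 + 5x + 4)·(x^3 + 4x^2 + 4x + 2) = 5x^6 + 5x^5 + 2x^3 + 6x^2 + 5x + 1. This has degree ≥ 4, so divide by f(x) over F_7: 5x^6 + 5x^5 + 2x^3 + 6x^2 + 5x + 1 = (5x^2 + 3x + 2)·(x^4 + 6x^3 + 3x^2 + 5x + 3) + (5x^3 + 5x^2 + 2). Hence a·b ≡ 5x^3 + 5x^2 + 2 (mod f). (F_7[x]/(f) is a field with 7^4 = 2401 elements since f is irreducible of degree 4.)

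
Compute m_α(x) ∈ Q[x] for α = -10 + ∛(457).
m_α(x) = x^3 + 30x^2 + 300x + 543

Set β = α + 10 = ∛(457), so β^3 = 457. Then (α + 10)^3 - 457 = 0, i.e. α is a root of g(x) = (x + 10)^3 - 457 = x^3 + 30x^2 + 300x + 543. Since g(x) = h(x + 10) where h(x) = x^3 - 457, and h is irreducible over Q (because 457 is not a perfect cube, so h has no rational root, and a monic cubic with no rational root is irreducible), g is also irreducible (irreducibility is preserved under the substitution x → x + 10). Hence m_α(x) = x^3 + 30x^2 + 300x + 543.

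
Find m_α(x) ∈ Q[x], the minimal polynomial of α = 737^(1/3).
m_α(x) = x^3 - 737

α satisfies α^3 = 737, so x^3 - 737 annihilates α. By the rational root test, a rational root p/q (in lowest terms) of x^3 - 737 would satisfy p^3 = 737 q^3, forcing q = 1 and p^3 = 737; but 737 is not a perfect cube, contradiction. A monic cubic over Q with no rational root is irreducible (any nontrivial factorization would include a linear factor). Hence x^3 - 737 is the minimal polynomial of α, and in particular [Q(α):Q] = 3.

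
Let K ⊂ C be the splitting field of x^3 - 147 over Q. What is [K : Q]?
[K : Q] = 6

The roots of x^3 - 147 are ∛147, ω∛147, ω^2∛147 where ω = e^(2πi/3) is a primitive cube root of unity, so K = Q(∛147, ω). Now [Q(∛147):Q] = 3 (since 147 is not a perfect cube, x^3 - 147 is irreducible) and [Q(ω):Q] = 2. Both 2 and 3 divide [K:Q], and [K:Q] ≤ 3·2 = 6, so [K:Q] = 6. (Equivalently: Q(∛147) ⊂ R but ω ∉ R, so [K : Q(∛147)] = 2.)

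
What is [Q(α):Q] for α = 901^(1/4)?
[Q(α):Q] = 4

α is a root of x^4 - 901. By Eisenstein's criterion at the prime p = 17 (which divides the constant term 901 but p^2 = 289 does not, since 901 is squarefree), x^4 - 901 is irreducible over Q. Hence [Q(α):Q] = 4.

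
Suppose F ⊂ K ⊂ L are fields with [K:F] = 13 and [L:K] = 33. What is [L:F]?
[L:F] = 429

The tower law says that for any tower of field extensions F ⊂ K ⊂ L with finite degrees, [L:F] = [L:K] · [K:F]. Here this gives [L:F] = 33 · 13 = 429.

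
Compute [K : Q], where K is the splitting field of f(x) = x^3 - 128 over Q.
[K : Q] = 6

The roots of x^3 - 128 are ∛128, ω∛128, ω^2∛128 where ω = e^(2πi/3) is a primitive cube root of unity, so K = Q(∛128, ω). Now [Q(∛128):Q] = 3 (since 128 is not a perfect cube, x^3 - 128 is irreducible) and [Q(ω):Q] = 2. Both 2 and 3 divide [K:Q], and [K:Q] ≤ 3·2 = 6, so [K:Q] = 6. (Equivalently: Q(∛128) ⊂ R but ω ∉ R, so [K : Q(∛128)] = 2.)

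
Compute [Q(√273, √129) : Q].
[Q(√273, √129) : Q] = 4

[Q(√273):Q] = 2 (min poly x^2 - 273, irreducible since 273 is squarefree > 1). For the top step, suppose √129 ∈ Q(√273), say √129 = c + d√273 with c, d ∈ Q. Squaring: 129 = c^2 + 273d^2 + 2cd√273. Since √273 ∉ Q this forces 2cd = 0. If d = 0 then √129 = c ∈ Q, contradicting 129 squarefree > 1. If c = 0 then 129 = 273d^2, so 273·129 = (273d)^2 is a perfect square in Q — but 273·129 = 35217 is not a perfect square (since 273 and 129 are distinct squarefree integers). Contradiction. Hence √129 ∉ Q(√273), so x^2 - 129 stays irreducible over Q(√273) and [Q(√273, √129) : Q(√273)] = 2. By the tower law, [Q(√273, √129) : Q] = 2 · 2 = 4.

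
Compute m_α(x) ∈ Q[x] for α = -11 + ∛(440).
m_α(x) = x^3 + 33x^2 + 363x + 891

Set β = α + 11 = ∛(440), so β^3 = 440. Then (α + 11)^3 - 440 = 0, i.e. α is a root of g(x) = (x + 11)^3 - 440 = x^3 + 33x^2 + 363x + 891. Since g(x) = h(x + 11) where h(x) = x^3 - 440, and h is irreducible over Q (because 440 is not a perfect cube, so h has no rational root, and a monic cubic with no rational root is irreducible), g is also irreducible (irreducibility is preserved under the substitution x → x + 11). Hence m_α(x) = x^3 + 33x^2 + 363x + 891.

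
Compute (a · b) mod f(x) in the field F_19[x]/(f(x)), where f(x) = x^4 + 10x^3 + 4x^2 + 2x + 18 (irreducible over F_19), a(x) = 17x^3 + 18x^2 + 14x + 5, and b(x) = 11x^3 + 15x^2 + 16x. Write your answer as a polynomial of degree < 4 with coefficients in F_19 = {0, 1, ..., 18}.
a · b ≡ 4x^3 + 10x^2 + 10x + 1 (mod f(x))

Multiply in F_19[x]: a(x)·b(x) = (17x^3 + 18x^2 + 14x + 5)·(11x^3 + 15x^2 + 16x) = 16x^6 + 16x^5 + 12x^4 + 2x^3 + 14x^2 + 4x. This has degree ≥ 4, so divide by f(x) over F_19: 16x^6 + 16x^5 + 12x^4 + 2x^3 + 14x^2 + 4x = (16x^2 + 8x + 1)·(x^4 + 10x^3 + 4x^2 + 2x + 18) + (4x^3 + 10x^2 + 10x + 1). Hence a·b ≡ 4x^3 + 10x^2 + 10x + 1 (mod f). (F_19[x]/(f) is a field with 19^4 = 130321 elements since f is irreducible of degree 4.)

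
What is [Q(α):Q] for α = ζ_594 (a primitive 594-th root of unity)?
[Q(α):Q] = 180

The minimal polynomial of ζ_594 over Q is the 594-th cyclotomic polynomial Φ_594(x), which is irreducible over Q and has degree φ(594) = 180. Hence [Q(α):Q] = φ(594) = 180.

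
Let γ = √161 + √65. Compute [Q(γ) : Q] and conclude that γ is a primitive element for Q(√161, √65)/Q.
[Q(γ) : Q] = 4 (equivalently, Q(γ) = Q(√161, √65))

Obviously Q(γ) ⊆ Q(√161, √65), and [Q(√161, √65):Q] = 4 (since 161, 65 are distinct squarefree integers > 1 with 10465 not a perfect square). To show equality we compute the minimal polynomial of γ. From γ = √161 + √65: γ^2 = 161 + 2√(10465) + 65 = 226 + 2√(10465), so γ^2 - 226 = 2√(10465); squaring, (γ^2 - 226)^2 = 4·10465, i.e. γ^4 - 452γ^2 + 51076 - 41860 = 0, i.e. γ^4 - 452γ^2 + 9216 = 0. So γ is a root of x^4 - 452x^2 + 9216. This polynomial is irreducible over Q: it has no rational root (each ±√161 ± √65 is irrational), and any factorization into two quadratics over Q would force √(10465) ∈ Q (pairing opposite roots) or √161, √65 ∈ Q (other pairings), all impossible. Hence [Q(γ):Q] = 4 = [Q(√161, √65):Q], so Q(γ) = Q(√161, √65).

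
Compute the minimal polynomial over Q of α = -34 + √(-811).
m_α(x) = x^2 + 68x + 1967

From α + 34 = √(-811), squaring gives (α + 34)^2 = -811, i.e. α^2 + 68α + 1156 = -811, so α^2 + 68α + 1967 = 0. The discriminant of x^2 + 68x + 1967 is (68)^2 - 4·(1967) = 4624 - 7868 = -3244, and 4·(-811) is not a perfect square in Q since -811 is squarefree and ≠ 1. Hence x^2 + 68x + 1967 is irreducible over Q and is the minimal polynomial of α.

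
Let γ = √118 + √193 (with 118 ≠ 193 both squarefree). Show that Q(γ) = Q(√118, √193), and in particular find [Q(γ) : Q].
[Q(γ) : Q] = 4 (equivalently, Q(γ) = Q(√118, √193))

Obviously Q(γ) ⊆ Q(√118, √193), and [Q(√118, √193):Q] = 4 (since 118, 193 are distinct squarefree integers > 1 with 22774 not a perfect square). To show equality we compute the minimal polynomial of γ. From γ = √118 + √193: γ^2 = 118 + 2√(22774) + 193 = 311 + 2√(22774), so γ^2 - 311 = 2√(22774); squaring, (γ^2 - 311)^2 = 4·22774, i.e. γ^4 - 622γ^2 + 96721 - 91096 = 0, i.e. γ^4 - 622γ^2 + 5625 = 0. So γ is a root of x^4 - 622x^2 + 5625. This polynomial is irreducible over Q: it has no rational root (each ±√118 ± √193 is irrational), and any factorization into two quadratics over Q would force √(22774) ∈ Q (pairing opposite roots) or √118, √193 ∈ Q (other pairings), all impossible. Hence [Q(γ):Q] = 4 = [Q(√118, √193):Q], so Q(γ) = Q(√118, √193).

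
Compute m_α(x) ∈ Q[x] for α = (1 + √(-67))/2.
m_α(x) = x^2 - x + 17

From 2α - 1 = √(-67), squaring gives (2α - 1)^2 = -67, i.e. 4α^2 - 4α + 1 = -67, so α^2 - α + (1 + 67)/4 = 0. Since -67 ≡ 1 (mod 4), (1 + 67)/4 = 17 ∈ Z. The polynomial x^2 - x + 17 has discriminant 1 - 4·(17) = -67, which is not a perfect square in Q (d = -67 is squarefree and ≠ 1), so x^2 - x + 17 is irreducible over Q. It is the minimal polynomial of α.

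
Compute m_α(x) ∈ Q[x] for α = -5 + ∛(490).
m_α(x) = x^3 + 15x^2 + 75x - 365

Set β = α + 5 = ∛(490), so β^3 = 490. Then (α + 5)^3 - 490 = 0, i.e. α is a root of g(x) = (x + 5)^3 - 490 = x^3 + 15x^2 + 75x - 365. Since g(x) = h(x + 5) where h(x) = x^3 - 490, and h is irreducible over Q (because 490 is not a perfect cube, so h has no rational root, and a monic cubic with no rational root is irreducible), g is also irreducible (irreducibility is preserved under the substitution x → x + 5). Hence m_α(x) = x^3 + 15x^2 + 75x - 365.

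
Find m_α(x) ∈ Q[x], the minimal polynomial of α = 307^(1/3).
m_α(x) = x^3 - 307

α satisfies α^3 = 307, so x^3 - 307 annihilates α. By the rational root test, a rational root p/q (in lowest terms) of x^3 - 307 would satisfy p^3 = 307 q^3, forcing q = 1 and p^3 = 307; but 307 is not a perfect cube, contradiction. A monic cubic over Q with no rational root is irreducible (any nontrivial factorization would include a linear factor). Hence x^3 - 307 is the minimal polynomial of α, and in particular [Q(α):Q] = 3.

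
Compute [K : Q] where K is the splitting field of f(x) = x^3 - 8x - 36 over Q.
[K : Q] = 6

By the rational root test, any rational root of the monic integer polynomial f(x) = x^3 - 8x - 36 must be an integer dividing the constant term -36, i.e. one of ±{1, 2, 3, 4, 6, 9, 12, 18, 36}. Evaluating: f(1) = -43, f(-1) = -29, f(2) = -44, f(-2) = -28, f(3) = -33, f(-3) = -39, f(4) = -4, f(-4) = -68, f(6) = 132, f(-6) = -204, f(9) = 621, f(-9) = -693, f(12) = 1596, f(-12) = -1668, f(18) = 5652, f(-18) = -5724, f(36) = 46332, f(-36) = -46404; none is 0, so f has no rational root and is therefore irreducible over Q (a cubic with no linear factor over a field is irreducible). For an irreducible cubic, the Galois group is A_3 or S_3 according as the discriminant disc(f) = -4a^3 - 27b^2 = -4·(-8)^3 - 27·(-36)^2 = -32944 is or is not a square in Q. Here disc(f) = -32944 is not a perfect square in Q, so the Galois group of f over Q is not contained in A_3 and must be all of S_3. The splitting field has degree |S_3| = 6 over Q, so [K : Q] = 6.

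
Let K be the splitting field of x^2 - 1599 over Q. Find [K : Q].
[K : Q] = 2

f(x) = x^2 - 1599 factors as (x - √1599)(x + √1599). The splitting field is K = Q(√1599). Since 1599 is squarefree and > 1, it is not a perfect square, so x^2 - 1599 is irreducible over Q and [Q(√1599) : Q] = 2. Hence [K : Q] = 2.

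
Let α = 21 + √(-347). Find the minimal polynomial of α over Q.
m_α(x) = x^2 - 42x + 788

From α - 21 = √(-347), squaring gives (α - 21)^2 = -347, i.e. α^2 - 42α + 441 = -347, so α^2 - 42α + 788 = 0. The discriminant of x^2 - 42x + 788 is (-42)^2 - 4·(788) = 1764 - 3152 = -1388, and 4·(-347) is not a perfect square in Q since -347 is squarefree and ≠ 1. Hence x^2 - 42x + 788 is irreducible over Q and is the minimal polynomial of α.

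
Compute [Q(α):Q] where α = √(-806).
[Q(α):Q] = 2

[Q(α):Q] equals the degree of the minimal polynomial of α. Here α^2 = -806 and x^2 + 806 is irreducible (d = -806 is squarefree, ≠ 1, hence not a square), so deg(m_α) = 2. Thus [Q(α):Q] = 2.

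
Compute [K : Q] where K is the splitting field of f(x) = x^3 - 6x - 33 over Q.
[K : Q] = 6

By the rational root test, any rational root of the monic integer polynomial f(x) = x^3 - 6x - 33 must be an integer dividing the constant term -33, i.e. one of ±{1, 3, 11, 33}. Evaluating: f(1) = -38, f(-1) = -28, f(3) = -24, f(-3) = -42, f(11) = 1232, f(-11) = -1298, f(33) = 35706, f(-33) = -35772; none is 0, so f has no rational root and is therefore irreducible over Q (a cubic with no linear factor over a field is irreducible). For an irreducible cubic, the Galois group is A_3 or S_3 according as the discriminant disc(f) = -4a^3 - 27b^2 = -4·(-6)^3 - 27·(-33)^2 = -28539 is or is not a square in Q. Here disc(f) = -28539 is not a perfect square in Q, so the Galois group of f over Q is not contained in A_3 and must be all of S_3. The splitting field has degree |S_3| = 6 over Q, so [K : Q] = 6.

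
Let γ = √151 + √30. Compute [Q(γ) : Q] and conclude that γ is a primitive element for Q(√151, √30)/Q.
[Q(γ) : Q] = 4 (equivalently, Q(γ) = Q(√151, √30))

Obviously Q(γ) ⊆ Q(√151, √30), and [Q(√151, √30):Q] = 4 (since 151, 30 are distinct squarefree integers > 1 with 4530 not a perfect square). To show equality we compute the minimal polynomial of γ. From γ = √151 + √30: γ^2 = 151 + 2√(4530) + 30 = 181 + 2√(4530), so γ^2 - 181 = 2√(4530); squaring, (γ^2 - 181)^2 = 4·4530, i.e. γ^4 - 362γ^2 + 32761 - 18120 = 0, i.e. γ^4 - 362γ^2 + 14641 = 0. So γ is a root of x^4 - 362x^2 + 14641. This polynomial is irreducible over Q: it has no rational root (each ±√151 ± √30 is irrational), and any factorization into two quadratics over Q would force √(4530) ∈ Q (pairing opposite roots) or √151, √30 ∈ Q (other pairings), all impossible. Hence [Q(γ):Q] = 4 = [Q(√151, √30):Q], so Q(γ) = Q(√151, √30).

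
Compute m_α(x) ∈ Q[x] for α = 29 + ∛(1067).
m_α(x) = x^3 - 87x^2 + 2523x - 25456

Set β = α - 29 = ∛(1067), so β^3 = 1067. Then (α - 29)^3 - 1067 = 0, i.e. α is a root of g(x) = (x - 29)^3 - 1067 = x^3 - 87x^2 + 2523x - 25456. Since g(x) = h(x - 29) where h(x) = x^3 - 1067, and h is irreducible over Q (because 1067 is not a perfect cube, so h has no rational root, and a monic cubic with no rational root is irreducible), g is also irreducible (irreducibility is preserved under the substitution x → x - 29). Hence m_α(x) = x^3 - 87x^2 + 2523x - 25456.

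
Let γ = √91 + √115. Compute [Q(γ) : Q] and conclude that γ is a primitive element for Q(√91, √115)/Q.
[Q(γ) : Q] = 4 (equivalently, Q(γ) = Q(√91, √115))

Obviously Q(γ) ⊆ Q(√91, √115), and [Q(√91, √115):Q] = 4 (since 91, 115 are distinct squarefree integers > 1 with 10465 not a perfect square). To show equality we compute the minimal polynomial of γ. From γ = √91 + √115: γ^2 = 91 + 2√(10465) + 115 = 206 + 2√(10465), so γ^2 - 206 = 2√(10465); squaring, (γ^2 - 206)^2 = 4·10465, i.e. γ^4 - 412γ^2 + 42436 - 41860 = 0, i.e. γ^4 - 412γ^2 + 576 = 0. So γ is a root of x^4 - 412x^2 + 576. This polynomial is irreducible over Q: it has no rational root (each ±√91 ± √115 is irrational), and any factorization into two quadratics over Q would force √(10465) ∈ Q (pairing opposite roots) or √91, √115 ∈ Q (other pairings), all impossible. Hence [Q(γ):Q] = 4 = [Q(√91, √115):Q], so Q(γ) = Q(√91, √115).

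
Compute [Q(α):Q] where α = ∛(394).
[Q(α):Q] = 3

The minimal polynomial of α is x^3 - 394, irreducible over Q since 394 is not a perfect cube (so x^3 - 394 has no rational root). Hence [Q(α):Q] = deg(m_α) = 3.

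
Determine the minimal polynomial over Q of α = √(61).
m_α(x) = x^2 - 61

α satisfies α^2 - 61 = 0, so x^2 - 61 annihilates α. Since d = 61 is squarefree and ≠ 1, it is not a perfect square in Q, so x^2 - 61 has no rational root and is therefore irreducible over Q (a degree-2 polynomial over a field is irreducible iff it has no root). Hence m_α(x) = x^2 - 61.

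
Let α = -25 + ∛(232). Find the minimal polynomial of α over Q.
m_α(x) = x^3 + 75x^2 + 1875x + 15393

Set β = α + 25 = ∛(232), so β^3 = 232. Then (α + 25)^3 - 232 = 0, i.e. α is a root of g(x) = (x + 25)^3 - 232 = x^3 + 75x^2 + 1875x + 15393. Since g(x) = h(x + 25) where h(x) = x^3 - 232, and h is irreducible over Q (because 232 is not a perfect cube, so h has no rational root, and a monic cubic with no rational root is irreducible), g is also irreducible (irreducibility is preserved under the substitution x → x + 25). Hence m_α(x) = x^3 + 75x^2 + 1875x + 15393.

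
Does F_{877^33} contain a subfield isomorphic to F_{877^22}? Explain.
No: F_{877^22} is not a subfield of F_{877^33}

F_{p^m} embeds in F_{p^n} iff m | n. Here 22 ∤ 33 (since 33 = 1·22 + 11 with remainder 11 ≠ 0), so F_{877^22} is not a subfield of F_{877^33}. Equivalently: if it were, the tower law would give 22 = [F_{877^22}:F_877] dividing [F_{877^33}:F_877] = 33, contradiction.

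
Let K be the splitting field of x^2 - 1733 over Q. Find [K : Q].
[K : Q] = 2

f(x) = x^2 - 1733 factors as (x - √1733)(x + √1733). The splitting field is K = Q(√1733). Since 1733 is squarefree and > 1, it is not a perfect square, so x^2 - 1733 is irreducible over Q and [Q(√1733) : Q] = 2. Hence [K : Q] = 2.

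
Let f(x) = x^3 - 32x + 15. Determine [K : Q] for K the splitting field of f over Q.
[K : Q] = 6

By the rational root test, any rational root of the monic integer polynomial f(x) = x^3 - 32x + 15 must be an integer dividing the constant term 15, i.e. one of ±{1, 3, 5, 15}. Evaluating: f(1) = -16, f(-1) = 46, f(3) = -54, f(-3) = 84, f(5) = -20, f(-5) = 50, f(15) = 2910, f(-15) = -2880; none is 0, so f has no rational root and is therefore irreducible over Q (a cubic with no linear factor over a field is irreducible). For an irreducible cubic, the Galois group is A_3 or S_3 according as the discriminant disc(f) = -4a^3 - 27b^2 = -4·(-32)^3 - 27·(15)^2 = 124997 is or is not a square in Q. Here disc(f) = 124997 is not a perfect square in Q, so the Galois group of f over Q is not contained in A_3 and must be all of S_3. The splitting field has degree |S_3| = 6 over Q, so [K : Q] = 6.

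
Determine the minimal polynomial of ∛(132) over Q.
m_α(x) = x^3 - 132

α satisfies α^3 = 132, so x^3 - 132 annihilates α. By the rational root test, a rational root p/q (in lowest terms) of x^3 - 132 would satisfy p^3 = 132 q^3, forcing q = 1 and p^3 = 132; but 132 is not a perfect cube, contradiction. A monic cubic over Q with no rational root is irreducible (any nontrivial factorization would include a linear factor). Hence x^3 - 132 is the minimal polynomial of α, and in particular [Q(α):Q] = 3.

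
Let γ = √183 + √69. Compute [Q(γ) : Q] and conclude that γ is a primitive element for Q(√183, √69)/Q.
[Q(γ) : Q] = 4 (equivalently, Q(γ) = Q(√183, √69))

Obviously Q(γ) ⊆ Q(√183, √69), and [Q(√183, √69):Q] = 4 (since 183, 69 are distinct squarefree integers > 1 with 12627 not a perfect square). To show equality we compute the minimal polynomial of γ. From γ = √183 + √69: γ^2 = 183 + 2√(12627) + 69 = 252 + 2√(12627), so γ^2 - 252 = 2√(12627); squaring, (γ^2 - 252)^2 = 4·12627, i.e. γ^4 - 504γ^2 + 63504 - 50508 = 0, i.e. γ^4 - 504γ^2 + 12996 = 0. So γ is a root of x^4 - 504x^2 + 12996. This polynomial is irreducible over Q: it has no rational root (each ±√183 ± √69 is irrational), and any factorization into two quadratics over Q would force √(12627) ∈ Q (pairing opposite roots) or √183, √69 ∈ Q (other pairings), all impossible. Hence [Q(γ):Q] = 4 = [Q(√183, √69):Q], so Q(γ) = Q(√183, √69).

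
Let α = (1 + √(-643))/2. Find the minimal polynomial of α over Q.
m_α(x) = x^2 - x + 161

From 2α - 1 = √(-643), squaring gives (2α - 1)^2 = -643, i.e. 4α^2 - 4α + 1 = -643, so α^2 - α + (1 + 643)/4 = 0. Since -643 ≡ 1 (mod 4), (1 + 643)/4 = 161 ∈ Z. The polynomial x^2 - x + 161 has discriminant 1 - 4·(161) = -643, which is not a perfect square in Q (d = -643 is squarefree and ≠ 1), so x^2 - x + 161 is irreducible over Q. It is the minimal polynomial of α.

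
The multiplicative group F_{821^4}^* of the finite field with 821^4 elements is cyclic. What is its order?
|F_{821^4}^*| = 454331269680

F_{821^4} has 821^4 = 454331269681 elements; its multiplicative group consists of all nonzero elements, so |F_{821^4}^*| = 454331269681 - 1 = 454331269680. (It is cyclic since any finite subgroup of the multiplicative group of a field is cyclic.)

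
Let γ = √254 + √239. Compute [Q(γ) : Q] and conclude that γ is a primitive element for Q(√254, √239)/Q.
[Q(γ) : Q] = 4 (equivalently, Q(γ) = Q(√254, √239))

Obviously Q(γ) ⊆ Q(√254, √239), and [Q(√254, √239):Q] = 4 (since 254, 239 are distinct squarefree integers > 1 with 60706 not a perfect square). To show equality we compute the minimal polynomial of γ. From γ = √254 + √239: γ^2 = 254 + 2√(60706) + 239 = 493 + 2√(60706), so γ^2 - 493 = 2√(60706); squaring, (γ^2 - 493)^2 = 4·60706, i.e. γ^4 - 986γ^2 + 243049 - 242824 = 0, i.e. γ^4 - 986γ^2 + 225 = 0. So γ is a root of x^4 - 986x^2 + 225. This polynomial is irreducible over Q: it has no rational root (each ±√254 ± √239 is irrational), and any factorization into two quadratics over Q would force √(60706) ∈ Q (pairing opposite roots) or √254, √239 ∈ Q (other pairings), all impossible. Hence [Q(γ):Q] = 4 = [Q(√254, √239):Q], so Q(γ) = Q(√254, √239).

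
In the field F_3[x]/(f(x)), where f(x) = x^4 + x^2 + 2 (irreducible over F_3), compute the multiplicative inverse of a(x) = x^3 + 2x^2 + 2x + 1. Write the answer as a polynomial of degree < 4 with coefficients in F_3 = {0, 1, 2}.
a(x)^(-1) ≡ 2x + 2 (mod f(x))

Since f is irreducible over F_3, F_3[x]/(f) is a field and a(x) ≠ 0 has an inverse. Apply the extended Euclidean algorithm to f(x) and a(x) in F_3[x]: f(x) = (x + 1)·a(x) + (1). The last nonzero remainder is the constant 1 = gcd(f, a) in F_3. Back-substituting through the division chain expresses 1 = s(x)·a(x) + t(x)·f(x) with s(x) ≡ 2x + 2 (mod f), so a(x)^(-1) ≡ s(x) = 2x + 2 (mod f). Check: (x^3 + 2x^2 + 2x + 1)·(2x + 2) = 2x^4 + 2x^2 + 2 ≡ 1 (mod x^4 + x^2 + 2).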